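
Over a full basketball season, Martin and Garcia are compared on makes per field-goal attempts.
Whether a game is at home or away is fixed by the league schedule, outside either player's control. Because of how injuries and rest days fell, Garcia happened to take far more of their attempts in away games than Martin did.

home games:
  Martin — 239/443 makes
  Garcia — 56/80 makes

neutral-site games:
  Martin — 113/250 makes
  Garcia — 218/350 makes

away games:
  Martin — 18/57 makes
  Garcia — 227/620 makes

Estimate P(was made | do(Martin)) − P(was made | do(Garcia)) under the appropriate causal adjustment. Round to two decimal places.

The stratified and pooled comparisons disagree (Garcia wins within each game venue; Martin wins overall), so the answer turns on the causal role of game venue.
Game venue differs across players for reasons unrelated to any effect of the player itself, and it separately predicts the outcome — a classic confounder. We must compare within game venue levels.
Adjusting over the population distribution of game venue: 0.291·(0.540−0.700) + 0.333·(0.452−0.623) + 0.376·(0.316−0.366) = -0.123.

-0.12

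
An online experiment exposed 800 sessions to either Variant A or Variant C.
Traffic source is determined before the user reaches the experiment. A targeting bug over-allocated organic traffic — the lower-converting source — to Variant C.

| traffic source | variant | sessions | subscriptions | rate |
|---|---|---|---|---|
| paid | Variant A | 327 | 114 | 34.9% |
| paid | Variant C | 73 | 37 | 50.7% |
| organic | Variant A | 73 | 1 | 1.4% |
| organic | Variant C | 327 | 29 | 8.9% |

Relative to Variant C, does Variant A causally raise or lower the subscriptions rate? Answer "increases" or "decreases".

Variant C is higher inside every traffic source stratum but Variant A is higher in aggregate. Whether to stratify depends on how traffic source relates to the variant.
Here traffic source is a common cause — it drives both which variant a case falls under and the outcome. The crude comparison mixes populations; the stratum-specific rates are the causally relevant ones.
Within each level — paid: 34.9% vs 50.7%; organic: 1.4% vs 8.9% — Variant C is higher every time.

decreases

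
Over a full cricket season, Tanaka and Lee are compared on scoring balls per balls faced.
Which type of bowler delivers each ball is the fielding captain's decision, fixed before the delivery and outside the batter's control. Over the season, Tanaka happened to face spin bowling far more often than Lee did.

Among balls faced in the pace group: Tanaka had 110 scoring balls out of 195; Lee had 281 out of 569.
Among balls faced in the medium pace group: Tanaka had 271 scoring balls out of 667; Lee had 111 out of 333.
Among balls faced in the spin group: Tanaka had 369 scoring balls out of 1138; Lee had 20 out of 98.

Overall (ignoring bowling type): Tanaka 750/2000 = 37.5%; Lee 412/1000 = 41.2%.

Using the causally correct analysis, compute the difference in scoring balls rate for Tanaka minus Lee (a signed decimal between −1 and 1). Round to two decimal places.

Bowling type is set before the player has any effect — it is not caused by the player — and it independently drives the outcome. That makes it a confounder, so the causal comparison is within bowling type levels.
Adjusting over the population distribution of bowling type: 0.255·(0.564−0.494) + 0.333·(0.406−0.333) + 0.412·(0.324−0.204) = +0.092.

+0.09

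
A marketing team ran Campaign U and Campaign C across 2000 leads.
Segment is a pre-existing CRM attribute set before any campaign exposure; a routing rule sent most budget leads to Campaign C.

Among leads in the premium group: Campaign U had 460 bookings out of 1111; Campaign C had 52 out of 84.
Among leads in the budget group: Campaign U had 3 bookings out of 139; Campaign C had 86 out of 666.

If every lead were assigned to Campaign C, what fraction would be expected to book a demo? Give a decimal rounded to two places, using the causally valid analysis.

0.42

Customer segment satisfies the back-door criterion: it is not a descendant of the campaign, and it blocks the spurious path from campaign to outcome. Adjusting for it (i.e., using the within-customer segment rates) gives the causal effect.
Standardising Campaign C to the population customer segment mix: 0.598·52/84 + 0.403·86/666 = 0.422.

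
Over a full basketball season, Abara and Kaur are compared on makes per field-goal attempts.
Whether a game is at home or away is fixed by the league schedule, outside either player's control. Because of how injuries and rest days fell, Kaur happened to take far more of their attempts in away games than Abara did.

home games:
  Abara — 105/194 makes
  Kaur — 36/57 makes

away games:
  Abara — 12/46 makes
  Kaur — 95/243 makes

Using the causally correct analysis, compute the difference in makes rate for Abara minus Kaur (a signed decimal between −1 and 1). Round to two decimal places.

Since game venue is a pre-existing factor (not a product of the player) and it affects the outcome on its own, it is a confounder. The stratified rates, not the pooled rate, identify the causal effect.
Adjusting over the population distribution of game venue: 0.465·(0.541−0.632) + 0.535·(0.261−0.391) = -0.112.

-0.11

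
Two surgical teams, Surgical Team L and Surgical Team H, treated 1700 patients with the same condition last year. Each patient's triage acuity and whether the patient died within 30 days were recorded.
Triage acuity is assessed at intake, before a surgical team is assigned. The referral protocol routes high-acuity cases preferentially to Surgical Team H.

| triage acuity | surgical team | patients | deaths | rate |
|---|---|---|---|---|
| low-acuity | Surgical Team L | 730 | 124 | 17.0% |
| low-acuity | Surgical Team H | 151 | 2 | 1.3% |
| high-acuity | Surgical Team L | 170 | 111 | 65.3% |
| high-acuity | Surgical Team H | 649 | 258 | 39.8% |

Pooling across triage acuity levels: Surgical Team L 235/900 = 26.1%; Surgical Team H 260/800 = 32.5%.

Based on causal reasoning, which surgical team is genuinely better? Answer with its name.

The triage acuity-specific comparison favours Surgical Team H throughout, but the pooled figures favour Surgical Team L. The question is whether to condition on triage acuity.
The imbalance in triage acuity arose from how patients were allocated, not from anything the surgical team did; and triage acuity independently affects the outcome. The pooled gap is confounded — condition on triage acuity.
Within each level — low-acuity: 17.0% vs 1.3%; high-acuity: 65.3% vs 39.8% — Surgical Team H is lower every time.

Surgical Team H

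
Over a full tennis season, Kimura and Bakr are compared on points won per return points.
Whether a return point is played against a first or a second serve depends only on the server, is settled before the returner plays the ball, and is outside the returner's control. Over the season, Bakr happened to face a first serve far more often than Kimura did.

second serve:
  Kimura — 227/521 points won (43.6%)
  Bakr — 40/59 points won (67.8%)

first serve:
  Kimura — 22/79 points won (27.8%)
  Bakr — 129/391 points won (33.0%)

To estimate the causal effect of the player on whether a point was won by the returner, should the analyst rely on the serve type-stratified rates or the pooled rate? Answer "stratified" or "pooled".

The stratified and pooled comparisons disagree (Bakr wins within each serve type; Kimura wins overall), so the answer turns on the causal role of serve type.
Serve type differs across players for reasons unrelated to any effect of the player itself, and it separately predicts the outcome — a classic confounder. We must compare within serve type levels.
Within each level — second serve: 43.6% vs 67.8%; first serve: 27.8% vs 33.0% — Bakr is higher every time.

stratified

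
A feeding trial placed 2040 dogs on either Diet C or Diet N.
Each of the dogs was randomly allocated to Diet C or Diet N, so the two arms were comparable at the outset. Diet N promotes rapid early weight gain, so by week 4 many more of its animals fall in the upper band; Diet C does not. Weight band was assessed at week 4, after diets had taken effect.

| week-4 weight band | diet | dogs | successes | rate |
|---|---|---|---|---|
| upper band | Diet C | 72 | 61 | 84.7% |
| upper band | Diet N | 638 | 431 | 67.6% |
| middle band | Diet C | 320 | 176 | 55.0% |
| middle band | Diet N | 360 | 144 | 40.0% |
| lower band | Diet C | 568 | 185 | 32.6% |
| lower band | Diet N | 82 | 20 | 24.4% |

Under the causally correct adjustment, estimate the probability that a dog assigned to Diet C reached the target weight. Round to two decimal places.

Diet C is higher inside every week-4 weight band stratum but Diet N is higher in aggregate. Whether to stratify depends on how week-4 weight band relates to the diet.
Stratifying would compare diets among dogs the diets themselves sorted into week-4 weight band groups — a form of selection on an intermediate. The unconditioned pooled rates give the total causal effect.
So P(outcome | do(Diet C)) is just the pooled rate for Diet C: 422/960 = 0.440.

0.44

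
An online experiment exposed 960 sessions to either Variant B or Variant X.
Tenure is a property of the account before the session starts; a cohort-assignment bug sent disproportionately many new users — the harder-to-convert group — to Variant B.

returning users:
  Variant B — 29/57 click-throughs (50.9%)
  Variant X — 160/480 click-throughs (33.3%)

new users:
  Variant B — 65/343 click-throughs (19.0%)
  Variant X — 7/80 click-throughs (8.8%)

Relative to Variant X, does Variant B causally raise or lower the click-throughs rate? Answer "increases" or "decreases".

Variant B is higher inside every user tenure stratum but Variant X is higher in aggregate. Whether to stratify depends on how user tenure relates to the variant.
User tenure is set before the variant has any effect — it is not caused by the variant — and it independently drives the outcome. That makes it a confounder, so the causal comparison is within user tenure levels.
Within each level — returning users: 50.9% vs 33.3%; new users: 19.0% vs 8.8% — Variant B is higher every time.

increases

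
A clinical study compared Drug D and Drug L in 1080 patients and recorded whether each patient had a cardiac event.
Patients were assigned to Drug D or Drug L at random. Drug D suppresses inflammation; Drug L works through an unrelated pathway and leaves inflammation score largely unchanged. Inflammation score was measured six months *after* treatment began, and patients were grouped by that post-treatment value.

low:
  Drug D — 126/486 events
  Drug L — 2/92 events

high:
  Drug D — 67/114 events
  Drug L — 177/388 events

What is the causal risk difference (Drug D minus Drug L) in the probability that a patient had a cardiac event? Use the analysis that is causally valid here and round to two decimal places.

-0.05

Within every inflammation score level Drug L has the lower rate, yet pooled Drug D does — Simpson's reversal.
Inflammation score here is a post-treatment variable shaped by the drug; conditioning on it would introduce bias rather than remove it. The overall comparison is the causal one.
The causal difference is the pooled difference: 0.322 − 0.373 = -0.051.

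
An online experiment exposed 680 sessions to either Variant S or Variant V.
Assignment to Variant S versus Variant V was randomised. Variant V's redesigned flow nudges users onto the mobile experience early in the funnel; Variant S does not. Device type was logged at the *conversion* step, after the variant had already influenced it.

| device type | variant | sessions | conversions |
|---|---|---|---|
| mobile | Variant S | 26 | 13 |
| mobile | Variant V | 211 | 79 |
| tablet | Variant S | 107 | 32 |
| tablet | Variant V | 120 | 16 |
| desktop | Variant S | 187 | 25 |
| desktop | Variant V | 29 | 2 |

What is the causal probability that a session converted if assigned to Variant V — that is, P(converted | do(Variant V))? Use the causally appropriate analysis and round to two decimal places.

0.27

The stratified and pooled comparisons disagree (Variant S wins within each device type; Variant V wins overall), so the answer turns on the causal role of device type.
The distribution of device type is itself part of what the variant does — it is an intermediate outcome. Holding it fixed would remove that part of the effect; the total effect is the pooled difference.
So P(outcome | do(Variant V)) is just the pooled rate for Variant V: 97/360 = 0.269.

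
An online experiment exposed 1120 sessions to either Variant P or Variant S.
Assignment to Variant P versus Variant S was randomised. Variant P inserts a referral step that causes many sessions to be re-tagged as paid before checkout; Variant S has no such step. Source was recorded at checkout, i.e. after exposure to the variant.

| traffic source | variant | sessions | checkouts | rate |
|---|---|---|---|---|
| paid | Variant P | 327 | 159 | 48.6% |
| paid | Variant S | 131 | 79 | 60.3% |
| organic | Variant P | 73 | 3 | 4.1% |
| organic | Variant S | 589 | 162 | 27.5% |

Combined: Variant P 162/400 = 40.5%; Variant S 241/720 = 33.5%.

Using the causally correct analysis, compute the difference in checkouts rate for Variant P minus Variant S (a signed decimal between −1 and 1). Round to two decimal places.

+0.07

The traffic source-specific comparison favours Variant S throughout, but the pooled figures favour Variant P. The question is whether to condition on traffic source.
Traffic source lies on the pathway variant → traffic source → outcome, so adjusting for it blocks the indirect effect. For the total causal effect of variant, use the unadjusted pooled rates.
The causal difference is the pooled difference: 0.405 − 0.335 = +0.070.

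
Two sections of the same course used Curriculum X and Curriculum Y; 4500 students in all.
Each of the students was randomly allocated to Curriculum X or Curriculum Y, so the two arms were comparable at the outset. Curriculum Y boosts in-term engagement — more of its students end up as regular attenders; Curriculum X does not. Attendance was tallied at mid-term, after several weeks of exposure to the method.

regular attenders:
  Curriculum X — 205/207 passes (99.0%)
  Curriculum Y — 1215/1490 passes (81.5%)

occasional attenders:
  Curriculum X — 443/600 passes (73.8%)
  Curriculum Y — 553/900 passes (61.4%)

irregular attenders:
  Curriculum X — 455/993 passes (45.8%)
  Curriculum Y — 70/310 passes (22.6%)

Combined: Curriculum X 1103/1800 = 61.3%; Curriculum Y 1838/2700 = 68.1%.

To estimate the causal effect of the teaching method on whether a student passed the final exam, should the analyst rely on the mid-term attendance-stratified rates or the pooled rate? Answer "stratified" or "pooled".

Within every mid-term attendance level Curriculum X has the higher rate, yet pooled Curriculum Y does — Simpson's reversal.
The distribution of mid-term attendance is itself part of what the teaching method does — it is an intermediate outcome. Holding it fixed would remove that part of the effect; the total effect is the pooled difference.
Pooled: Curriculum X 61.3% vs Curriculum Y 68.1%; Curriculum Y is higher overall.

pooled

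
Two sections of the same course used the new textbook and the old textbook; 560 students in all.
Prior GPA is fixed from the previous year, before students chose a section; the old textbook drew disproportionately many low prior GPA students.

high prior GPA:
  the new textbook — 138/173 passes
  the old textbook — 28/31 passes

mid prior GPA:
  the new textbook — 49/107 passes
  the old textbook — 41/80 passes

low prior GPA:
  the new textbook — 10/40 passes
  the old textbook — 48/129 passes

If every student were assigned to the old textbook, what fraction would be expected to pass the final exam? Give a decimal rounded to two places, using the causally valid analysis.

0.61

the old textbook is higher inside every prior GPA band stratum but the new textbook is higher in aggregate. Whether to stratify depends on how prior GPA band relates to the teaching method.
The imbalance in prior GPA band arose from how students were allocated, not from anything the teaching method did; and prior GPA band independently affects the outcome. The pooled gap is confounded — condition on prior GPA band.
Standardising the old textbook to the population prior GPA band mix: 0.364·28/31 + 0.334·41/80 + 0.302·48/129 = 0.612.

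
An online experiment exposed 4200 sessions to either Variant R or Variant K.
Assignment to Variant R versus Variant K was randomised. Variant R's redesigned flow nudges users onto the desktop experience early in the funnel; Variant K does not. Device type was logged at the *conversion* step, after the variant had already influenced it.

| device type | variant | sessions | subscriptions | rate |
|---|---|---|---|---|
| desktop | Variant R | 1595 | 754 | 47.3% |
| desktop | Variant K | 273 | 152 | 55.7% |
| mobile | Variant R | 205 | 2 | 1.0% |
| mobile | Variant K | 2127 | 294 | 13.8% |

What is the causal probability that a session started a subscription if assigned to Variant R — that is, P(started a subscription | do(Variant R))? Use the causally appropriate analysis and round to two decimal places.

0.42

Within every device type level Variant K has the higher rate, yet pooled Variant R does — Simpson's reversal.
Device type is downstream of the variant. One should not condition on a consequence of treatment, so the overall rates are the right comparison.
So P(outcome | do(Variant R)) is just the pooled rate for Variant R: 756/1800 = 0.420.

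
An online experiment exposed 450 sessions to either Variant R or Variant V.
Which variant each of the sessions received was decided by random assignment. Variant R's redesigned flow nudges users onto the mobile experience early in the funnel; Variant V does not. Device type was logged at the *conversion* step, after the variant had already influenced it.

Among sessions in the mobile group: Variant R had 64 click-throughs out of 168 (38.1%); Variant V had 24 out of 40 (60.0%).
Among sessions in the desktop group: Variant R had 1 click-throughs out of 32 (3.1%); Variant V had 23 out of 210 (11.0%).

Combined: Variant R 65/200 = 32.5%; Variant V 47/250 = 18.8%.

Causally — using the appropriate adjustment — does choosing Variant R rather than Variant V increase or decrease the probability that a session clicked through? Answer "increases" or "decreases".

increases

The distribution of device type is itself part of what the variant does — it is an intermediate outcome. Holding it fixed would remove that part of the effect; the total effect is the pooled difference.
Pooled: Variant R 32.5% vs Variant V 18.8%; Variant R is higher overall.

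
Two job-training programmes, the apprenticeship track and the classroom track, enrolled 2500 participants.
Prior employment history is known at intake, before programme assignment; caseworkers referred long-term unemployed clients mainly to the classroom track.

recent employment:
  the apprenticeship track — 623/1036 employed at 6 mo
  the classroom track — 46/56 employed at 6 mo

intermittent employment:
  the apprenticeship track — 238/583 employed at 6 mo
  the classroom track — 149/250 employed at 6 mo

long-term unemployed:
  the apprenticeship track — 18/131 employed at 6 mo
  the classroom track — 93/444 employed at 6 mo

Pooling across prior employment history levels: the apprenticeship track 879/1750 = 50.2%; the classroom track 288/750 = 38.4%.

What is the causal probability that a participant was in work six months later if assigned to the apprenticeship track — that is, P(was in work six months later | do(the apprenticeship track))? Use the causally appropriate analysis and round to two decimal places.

The stratified and pooled comparisons disagree (the classroom track wins within each prior employment history; the apprenticeship track wins overall), so the answer turns on the causal role of prior employment history.
Prior employment history is set before the programme has any effect — it is not caused by the programme — and it independently drives the outcome. That makes it a confounder, so the causal comparison is within prior employment history levels.
Standardising the apprenticeship track to the population prior employment history mix: 0.437·623/1036 + 0.333·238/583 + 0.230·18/131 = 0.430.

0.43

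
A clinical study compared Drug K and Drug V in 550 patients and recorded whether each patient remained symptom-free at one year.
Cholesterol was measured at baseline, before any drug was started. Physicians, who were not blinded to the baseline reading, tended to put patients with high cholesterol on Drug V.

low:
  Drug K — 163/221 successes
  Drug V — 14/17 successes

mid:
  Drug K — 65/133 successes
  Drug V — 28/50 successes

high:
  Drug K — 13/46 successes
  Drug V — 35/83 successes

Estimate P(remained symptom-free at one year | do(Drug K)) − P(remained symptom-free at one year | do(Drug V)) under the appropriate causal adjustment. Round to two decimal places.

-0.09

Drug V is higher inside every cholesterol stratum but Drug K is higher in aggregate. Whether to stratify depends on how cholesterol relates to the drug.
Cholesterol is set before the drug has any effect — it is not caused by the drug — and it independently drives the outcome. That makes it a confounder, so the causal comparison is within cholesterol levels.
Adjusting over the population distribution of cholesterol: 0.433·(0.738−0.824) + 0.333·(0.489−0.560) + 0.235·(0.283−0.422) = -0.094.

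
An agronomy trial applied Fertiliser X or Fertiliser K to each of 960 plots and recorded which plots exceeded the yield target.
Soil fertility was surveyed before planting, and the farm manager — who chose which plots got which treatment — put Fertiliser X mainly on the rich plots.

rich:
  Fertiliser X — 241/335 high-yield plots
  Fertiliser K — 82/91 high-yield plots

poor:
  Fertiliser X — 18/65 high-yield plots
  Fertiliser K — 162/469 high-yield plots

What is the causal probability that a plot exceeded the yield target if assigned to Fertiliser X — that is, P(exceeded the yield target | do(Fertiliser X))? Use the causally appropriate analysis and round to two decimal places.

Within every soil fertility level Fertiliser K has the higher rate, yet pooled Fertiliser X does — Simpson's reversal.
Soil fertility is set before the fertiliser has any effect — it is not caused by the fertiliser — and it independently drives the outcome. That makes it a confounder, so the causal comparison is within soil fertility levels.
Standardising Fertiliser X to the population soil fertility mix: 0.444·241/335 + 0.556·18/65 = 0.473.

0.47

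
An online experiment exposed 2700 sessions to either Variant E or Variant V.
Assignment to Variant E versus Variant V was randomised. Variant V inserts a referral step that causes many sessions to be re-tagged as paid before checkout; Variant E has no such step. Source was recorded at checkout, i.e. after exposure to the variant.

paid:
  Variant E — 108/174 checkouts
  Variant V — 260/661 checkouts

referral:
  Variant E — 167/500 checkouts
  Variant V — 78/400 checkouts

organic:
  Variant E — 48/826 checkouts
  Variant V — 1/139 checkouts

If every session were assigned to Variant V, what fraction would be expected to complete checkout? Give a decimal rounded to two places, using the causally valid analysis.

The traffic source-specific comparison favours Variant E throughout, but the pooled figures favour Variant V. The question is whether to condition on traffic source.
Traffic source is recorded after the variant and is itself shifted by it — it sits on the causal path from variant to outcome. Conditioning on a mediator would strip out part of the effect we want; the pooled comparison gives the total causal effect.
So P(outcome | do(Variant V)) is just the pooled rate for Variant V: 339/1200 = 0.282.

0.28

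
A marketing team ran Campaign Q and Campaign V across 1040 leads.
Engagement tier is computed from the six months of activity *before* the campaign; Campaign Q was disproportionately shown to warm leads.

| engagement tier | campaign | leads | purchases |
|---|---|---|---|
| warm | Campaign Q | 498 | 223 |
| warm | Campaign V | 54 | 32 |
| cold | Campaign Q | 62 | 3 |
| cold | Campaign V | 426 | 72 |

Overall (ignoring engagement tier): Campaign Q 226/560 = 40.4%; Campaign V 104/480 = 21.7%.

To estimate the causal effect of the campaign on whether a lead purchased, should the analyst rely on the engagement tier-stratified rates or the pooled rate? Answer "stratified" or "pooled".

Engagement tier differs across campaigns for reasons unrelated to any effect of the campaign itself, and it separately predicts the outcome — a classic confounder. We must compare within engagement tier levels.
Within each level — warm: 44.8% vs 59.3%; cold: 4.8% vs 16.9% — Campaign V is higher every time.

stratified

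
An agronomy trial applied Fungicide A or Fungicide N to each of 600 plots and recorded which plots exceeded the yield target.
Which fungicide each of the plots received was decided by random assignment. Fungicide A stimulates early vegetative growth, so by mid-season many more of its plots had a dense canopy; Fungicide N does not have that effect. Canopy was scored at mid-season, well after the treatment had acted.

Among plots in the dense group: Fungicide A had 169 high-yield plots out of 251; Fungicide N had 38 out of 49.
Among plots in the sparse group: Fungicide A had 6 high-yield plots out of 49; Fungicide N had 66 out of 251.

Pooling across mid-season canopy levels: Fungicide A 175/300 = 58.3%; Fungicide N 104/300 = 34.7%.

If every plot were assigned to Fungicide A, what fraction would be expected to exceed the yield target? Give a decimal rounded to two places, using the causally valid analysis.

0.58

The stratified and pooled comparisons disagree (Fungicide N wins within each mid-season canopy; Fungicide A wins overall), so the answer turns on the causal role of mid-season canopy.
The distribution of mid-season canopy is itself part of what the fungicide does — it is an intermediate outcome. Holding it fixed would remove that part of the effect; the total effect is the pooled difference.
So P(outcome | do(Fungicide A)) is just the pooled rate for Fungicide A: 175/300 = 0.583.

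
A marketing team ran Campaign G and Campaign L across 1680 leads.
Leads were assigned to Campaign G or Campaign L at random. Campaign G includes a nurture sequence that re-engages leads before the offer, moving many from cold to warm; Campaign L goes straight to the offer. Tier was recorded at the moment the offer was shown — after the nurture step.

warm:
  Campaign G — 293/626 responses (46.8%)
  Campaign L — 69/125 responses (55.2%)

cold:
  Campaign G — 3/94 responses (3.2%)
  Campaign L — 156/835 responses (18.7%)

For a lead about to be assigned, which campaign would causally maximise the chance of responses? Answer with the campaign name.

Engagement tier is recorded after the campaign and is itself shifted by it — it sits on the causal path from campaign to outcome. Conditioning on a mediator would strip out part of the effect we want; the pooled comparison gives the total causal effect.
Pooled: Campaign G 41.1% vs Campaign L 23.4%; Campaign G is higher overall.

Campaign G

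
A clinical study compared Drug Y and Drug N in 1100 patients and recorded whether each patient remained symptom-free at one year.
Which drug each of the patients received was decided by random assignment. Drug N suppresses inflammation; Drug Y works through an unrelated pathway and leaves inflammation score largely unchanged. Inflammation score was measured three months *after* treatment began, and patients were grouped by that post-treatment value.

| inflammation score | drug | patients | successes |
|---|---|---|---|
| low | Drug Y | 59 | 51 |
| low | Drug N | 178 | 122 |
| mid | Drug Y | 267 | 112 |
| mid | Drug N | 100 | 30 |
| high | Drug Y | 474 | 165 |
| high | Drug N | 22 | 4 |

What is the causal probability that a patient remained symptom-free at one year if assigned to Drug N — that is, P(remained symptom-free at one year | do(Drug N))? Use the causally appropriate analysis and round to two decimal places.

0.52

Stratifying would compare drugs among patients the drugs themselves sorted into inflammation score groups — a form of selection on an intermediate. The unconditioned pooled rates give the total causal effect.
So P(outcome | do(Drug N)) is just the pooled rate for Drug N: 156/300 = 0.520.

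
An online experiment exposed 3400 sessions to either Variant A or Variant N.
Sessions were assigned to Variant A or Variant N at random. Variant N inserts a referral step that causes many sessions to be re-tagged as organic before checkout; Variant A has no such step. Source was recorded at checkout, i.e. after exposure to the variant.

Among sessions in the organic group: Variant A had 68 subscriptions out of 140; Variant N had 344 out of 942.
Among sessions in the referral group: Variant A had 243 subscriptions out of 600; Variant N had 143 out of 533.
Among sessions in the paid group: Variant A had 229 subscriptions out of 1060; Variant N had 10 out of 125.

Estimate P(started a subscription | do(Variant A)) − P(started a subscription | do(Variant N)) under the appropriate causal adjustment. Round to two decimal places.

-0.01

Because the variant influences traffic source, traffic source is a post-treatment mediator, not a confounder. Stratifying on it would bias the estimate; the causal effect is the crude pooled difference.
The causal difference is the pooled difference: 0.300 − 0.311 = -0.011.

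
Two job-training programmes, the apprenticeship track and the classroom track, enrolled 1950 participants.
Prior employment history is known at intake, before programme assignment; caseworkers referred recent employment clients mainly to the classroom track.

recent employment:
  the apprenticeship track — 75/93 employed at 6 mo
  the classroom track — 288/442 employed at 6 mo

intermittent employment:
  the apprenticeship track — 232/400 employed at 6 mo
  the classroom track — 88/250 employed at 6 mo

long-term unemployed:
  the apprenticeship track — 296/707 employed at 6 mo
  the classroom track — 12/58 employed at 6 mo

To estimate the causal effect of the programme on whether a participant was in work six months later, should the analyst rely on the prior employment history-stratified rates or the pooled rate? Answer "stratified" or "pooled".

the apprenticeship track is higher inside every prior employment history stratum but the classroom track is higher in aggregate. Whether to stratify depends on how prior employment history relates to the programme.
Nothing the programme does changes prior employment history; the imbalance is an allocation artefact. With prior employment history also predicting the outcome, the pooled figure is confounded, and the within-stratum comparison is the causal one.
Within each level — recent employment: 80.6% vs 65.2%; intermittent employment: 58.0% vs 35.2%; long-term unemployed: 41.9% vs 20.7% — the apprenticeship track is higher every time.

stratified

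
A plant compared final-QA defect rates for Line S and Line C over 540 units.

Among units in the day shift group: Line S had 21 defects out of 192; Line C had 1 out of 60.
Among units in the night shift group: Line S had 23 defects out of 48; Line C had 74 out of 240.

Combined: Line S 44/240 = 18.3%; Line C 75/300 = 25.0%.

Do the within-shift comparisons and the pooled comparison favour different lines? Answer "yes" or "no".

Within each shift level (day shift 10.9% vs 1.7%; night shift 47.9% vs 30.8%), Line C has the lower rate every time. Pooled: 18.3% vs 25.0% — Line S has the lower rate overall. The two comparisons disagree.

yes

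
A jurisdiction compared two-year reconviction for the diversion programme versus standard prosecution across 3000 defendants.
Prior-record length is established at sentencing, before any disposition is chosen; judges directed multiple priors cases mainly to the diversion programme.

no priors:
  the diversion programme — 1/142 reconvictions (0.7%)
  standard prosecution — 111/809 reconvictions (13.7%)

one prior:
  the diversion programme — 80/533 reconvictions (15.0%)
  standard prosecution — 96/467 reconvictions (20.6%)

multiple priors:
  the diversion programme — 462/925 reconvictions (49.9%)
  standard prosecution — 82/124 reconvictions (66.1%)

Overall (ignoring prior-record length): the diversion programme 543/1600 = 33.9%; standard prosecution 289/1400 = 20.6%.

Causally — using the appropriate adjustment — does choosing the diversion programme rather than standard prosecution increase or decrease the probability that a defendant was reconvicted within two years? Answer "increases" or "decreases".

Prior-record length differs across dispositions for reasons unrelated to any effect of the disposition itself, and it separately predicts the outcome — a classic confounder. We must compare within prior-record length levels.
Within each level — no priors: 0.7% vs 13.7%; one prior: 15.0% vs 20.6%; multiple priors: 49.9% vs 66.1% — the diversion programme is lower every time.

decreases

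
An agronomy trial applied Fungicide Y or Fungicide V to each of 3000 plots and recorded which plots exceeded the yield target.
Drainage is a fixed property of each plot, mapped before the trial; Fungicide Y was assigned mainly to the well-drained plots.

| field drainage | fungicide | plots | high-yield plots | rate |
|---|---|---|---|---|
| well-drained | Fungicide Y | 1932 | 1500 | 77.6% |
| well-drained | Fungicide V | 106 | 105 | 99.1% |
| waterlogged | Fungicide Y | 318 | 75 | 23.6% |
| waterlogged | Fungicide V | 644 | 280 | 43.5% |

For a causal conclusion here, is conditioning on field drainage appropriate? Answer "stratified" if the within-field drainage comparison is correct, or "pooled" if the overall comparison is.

stratified

The field drainage-specific comparison favours Fungicide V throughout, but the pooled figures favour Fungicide Y. The question is whether to condition on field drainage.
Here field drainage is a common cause — it drives both which fungicide a case falls under and the outcome. The crude comparison mixes populations; the stratum-specific rates are the causally relevant ones.
Within each level — well-drained: 77.6% vs 99.1%; waterlogged: 23.6% vs 43.5% — Fungicide V is higher every time.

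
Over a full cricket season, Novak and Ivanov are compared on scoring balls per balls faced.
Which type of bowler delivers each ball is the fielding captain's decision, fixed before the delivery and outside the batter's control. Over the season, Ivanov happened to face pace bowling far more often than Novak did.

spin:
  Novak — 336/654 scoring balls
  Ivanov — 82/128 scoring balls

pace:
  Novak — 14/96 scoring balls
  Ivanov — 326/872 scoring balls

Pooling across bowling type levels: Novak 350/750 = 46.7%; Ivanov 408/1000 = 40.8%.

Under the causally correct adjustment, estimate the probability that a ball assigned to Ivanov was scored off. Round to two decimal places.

0.49

Bowling type satisfies the back-door criterion: it is not a descendant of the player, and it blocks the spurious path from player to outcome. Adjusting for it (i.e., using the within-bowling type rates) gives the causal effect.
Standardising Ivanov to the population bowling type mix: 0.447·82/128 + 0.553·326/872 = 0.493.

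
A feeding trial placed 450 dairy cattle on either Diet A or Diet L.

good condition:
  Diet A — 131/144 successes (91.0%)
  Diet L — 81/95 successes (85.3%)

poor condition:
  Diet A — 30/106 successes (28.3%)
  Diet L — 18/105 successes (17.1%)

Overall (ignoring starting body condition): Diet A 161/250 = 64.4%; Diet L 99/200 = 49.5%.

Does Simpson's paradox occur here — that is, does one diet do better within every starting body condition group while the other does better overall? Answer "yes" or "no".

no

Within each starting body condition level (good condition 91.0% vs 85.3%; poor condition 28.3% vs 17.1%), Diet A has the higher rate every time. Pooled: 64.4% vs 49.5% — Diet A has the higher rate overall. They agree.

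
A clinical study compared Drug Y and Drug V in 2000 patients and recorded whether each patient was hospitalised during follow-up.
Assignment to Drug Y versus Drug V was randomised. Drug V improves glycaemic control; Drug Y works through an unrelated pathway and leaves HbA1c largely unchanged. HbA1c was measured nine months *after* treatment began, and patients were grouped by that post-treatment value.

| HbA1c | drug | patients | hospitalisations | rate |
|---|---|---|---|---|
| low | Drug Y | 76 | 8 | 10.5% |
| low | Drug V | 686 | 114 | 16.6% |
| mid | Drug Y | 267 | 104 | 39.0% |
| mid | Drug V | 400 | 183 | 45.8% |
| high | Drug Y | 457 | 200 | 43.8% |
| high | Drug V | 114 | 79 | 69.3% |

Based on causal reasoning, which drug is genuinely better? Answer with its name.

Drug V

HbA1c here is a post-treatment variable shaped by the drug; conditioning on it would introduce bias rather than remove it. The overall comparison is the causal one.
Pooled: Drug Y 39.0% vs Drug V 31.3%; Drug V is lower overall.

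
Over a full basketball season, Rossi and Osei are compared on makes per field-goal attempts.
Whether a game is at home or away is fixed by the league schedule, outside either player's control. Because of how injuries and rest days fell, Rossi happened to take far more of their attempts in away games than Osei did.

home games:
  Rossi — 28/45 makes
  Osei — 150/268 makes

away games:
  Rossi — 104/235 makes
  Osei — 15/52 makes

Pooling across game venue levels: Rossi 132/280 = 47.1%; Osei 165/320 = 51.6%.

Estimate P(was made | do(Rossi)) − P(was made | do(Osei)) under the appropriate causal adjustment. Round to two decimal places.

+0.11

The game venue-specific comparison favours Rossi throughout, but the pooled figures favour Osei. The question is whether to condition on game venue.
The imbalance in game venue arose from how field-goal attempts were allocated, not from anything the player did; and game venue independently affects the outcome. The pooled gap is confounded — condition on game venue.
Adjusting over the population distribution of game venue: 0.522·(0.622−0.560) + 0.478·(0.443−0.288) = +0.106.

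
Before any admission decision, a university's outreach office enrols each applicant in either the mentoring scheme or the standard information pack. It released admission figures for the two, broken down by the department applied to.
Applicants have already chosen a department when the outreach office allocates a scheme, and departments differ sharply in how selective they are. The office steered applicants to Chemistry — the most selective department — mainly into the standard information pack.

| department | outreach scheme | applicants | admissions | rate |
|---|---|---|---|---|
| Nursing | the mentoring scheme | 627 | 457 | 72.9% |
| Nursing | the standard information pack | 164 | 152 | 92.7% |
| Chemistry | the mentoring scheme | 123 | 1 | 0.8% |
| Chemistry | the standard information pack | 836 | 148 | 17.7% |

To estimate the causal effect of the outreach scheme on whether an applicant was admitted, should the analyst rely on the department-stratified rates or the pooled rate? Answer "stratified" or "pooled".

stratified

Nothing the outreach scheme does changes department; the imbalance is an allocation artefact. With department also predicting the outcome, the pooled figure is confounded, and the within-stratum comparison is the causal one.
Within each level — Nursing: 72.9% vs 92.7%; Chemistry: 0.8% vs 17.7% — the standard information pack is higher every time.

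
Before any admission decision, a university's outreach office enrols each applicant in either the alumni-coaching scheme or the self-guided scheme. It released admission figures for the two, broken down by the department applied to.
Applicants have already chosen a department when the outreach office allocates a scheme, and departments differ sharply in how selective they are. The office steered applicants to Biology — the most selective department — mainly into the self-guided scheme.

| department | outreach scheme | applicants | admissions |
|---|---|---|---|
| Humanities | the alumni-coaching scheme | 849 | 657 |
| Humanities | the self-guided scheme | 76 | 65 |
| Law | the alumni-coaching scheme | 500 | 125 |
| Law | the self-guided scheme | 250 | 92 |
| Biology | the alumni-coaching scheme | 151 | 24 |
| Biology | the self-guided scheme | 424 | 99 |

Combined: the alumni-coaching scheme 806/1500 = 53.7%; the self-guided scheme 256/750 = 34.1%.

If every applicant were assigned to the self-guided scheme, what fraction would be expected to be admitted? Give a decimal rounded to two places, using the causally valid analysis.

0.53

Nothing the outreach scheme does changes department; the imbalance is an allocation artefact. With department also predicting the outcome, the pooled figure is confounded, and the within-stratum comparison is the causal one.
Standardising the self-guided scheme to the population department mix: 0.411·65/76 + 0.333·92/250 + 0.256·99/424 = 0.534.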